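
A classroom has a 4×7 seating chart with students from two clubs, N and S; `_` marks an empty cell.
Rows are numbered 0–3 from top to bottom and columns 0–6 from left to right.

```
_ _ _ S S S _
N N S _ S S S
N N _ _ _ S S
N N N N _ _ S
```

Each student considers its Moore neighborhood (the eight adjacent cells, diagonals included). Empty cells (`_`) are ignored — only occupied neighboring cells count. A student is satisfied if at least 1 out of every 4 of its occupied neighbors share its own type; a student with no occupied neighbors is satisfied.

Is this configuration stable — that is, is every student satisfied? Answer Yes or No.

Yes

(0,3)S 3/3 ✓
(0,4)S 4/4 ✓
(0,5)S 4/4 ✓
(1,0)N 3/3 ✓
(1,1)N 3/4 ✓
(1,2)S 1/3 ✓
(1,4)S 5/5 ✓
(1,5)S 6/6 ✓
(1,6)S 4/4 ✓
(2,0)N 5/5 ✓
(2,1)N 6/7 ✓
(2,5)S 5/5 ✓
(2,6)S 4/4 ✓
(3,0)N 3/3 ✓
(3,1)N 4/4 ✓
(3,2)N 3/3 ✓
(3,3)N 1/1 ✓
(3,6)S 2/2 ✓
All meet the threshold, so the configuration is stable.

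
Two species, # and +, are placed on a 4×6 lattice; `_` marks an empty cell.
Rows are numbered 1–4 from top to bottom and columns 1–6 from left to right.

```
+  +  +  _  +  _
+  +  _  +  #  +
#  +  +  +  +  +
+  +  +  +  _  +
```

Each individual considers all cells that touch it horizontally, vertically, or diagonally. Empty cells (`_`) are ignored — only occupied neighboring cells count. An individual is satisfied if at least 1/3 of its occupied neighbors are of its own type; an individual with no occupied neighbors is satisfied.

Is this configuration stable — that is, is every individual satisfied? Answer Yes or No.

No

Row 1: (1,1)+ 3/3 ✓ · (1,2)+ 4/4 ✓ · (1,3)+ 3/3 ✓ · (1,5)+ 2/3 ✓
Row 2: (2,1)+ 4/5 ✓ · (2,2)+ 6/7 ✓ · (2,4)+ 5/6 ✓ · (2,5)# 0/6 ✗ · (2,6)+ 3/4 ✓
Row 3: (3,1)# 0/5 ✗ · (3,2)+ 6/7 ✓ · (3,3)+ 7/7 ✓ · (3,4)+ 5/6 ✓ · (3,5)+ 6/7 ✓ · (3,6)+ 3/4 ✓
Row 4: (4,1)+ 2/3 ✓ · (4,2)+ 4/5 ✓ · (4,3)+ 5/5 ✓ · (4,4)+ 4/4 ✓ · (4,6)+ 2/2 ✓
For instance (2,5) has only 0/6 same-type neighbors, below 1/3.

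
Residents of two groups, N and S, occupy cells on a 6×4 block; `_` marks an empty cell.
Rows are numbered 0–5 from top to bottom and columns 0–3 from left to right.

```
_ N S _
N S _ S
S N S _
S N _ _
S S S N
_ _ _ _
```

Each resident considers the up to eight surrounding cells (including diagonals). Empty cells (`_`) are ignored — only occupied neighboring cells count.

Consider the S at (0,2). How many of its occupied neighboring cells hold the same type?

2

Occupied neighbors of (0,2): (0,1)=N, (1,1)=S, (1,3)=S.
Same type (S): 2 of 3.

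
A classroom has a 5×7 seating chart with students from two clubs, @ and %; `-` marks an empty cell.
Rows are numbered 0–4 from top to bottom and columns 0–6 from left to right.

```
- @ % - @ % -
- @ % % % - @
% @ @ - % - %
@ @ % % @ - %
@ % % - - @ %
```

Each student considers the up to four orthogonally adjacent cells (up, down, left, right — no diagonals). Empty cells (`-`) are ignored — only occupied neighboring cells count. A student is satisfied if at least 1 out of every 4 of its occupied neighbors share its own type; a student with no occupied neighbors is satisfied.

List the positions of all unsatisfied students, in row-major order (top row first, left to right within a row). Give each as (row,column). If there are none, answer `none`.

(0,4), (0,5), (1,6), (2,0), (3,4), (4,5)

(0,1)@ 1/2 ok
(0,2)% 1/2 ok
(0,4)@ 0/2 unhappy
(0,5)% 0/1 unhappy
(1,1)@ 2/3 ok
(1,2)% 2/4 ok
(1,3)% 2/2 ok
(1,4)% 2/3 ok
(1,6)@ 0/1 unhappy
(2,0)% 0/2 unhappy
(2,1)@ 3/4 ok
(2,2)@ 1/3 ok
(2,4)% 1/2 ok
(2,6)% 1/2 ok
(3,0)@ 2/3 ok
(3,1)@ 2/4 ok
(3,2)% 2/4 ok
(3,3)% 1/2 ok
(3,4)@ 0/2 unhappy
(3,6)% 2/2 ok
(4,0)@ 1/2 ok
(4,1)% 1/3 ok
(4,2)% 2/2 ok
(4,5)@ 0/1 unhappy
(4,6)% 1/2 ok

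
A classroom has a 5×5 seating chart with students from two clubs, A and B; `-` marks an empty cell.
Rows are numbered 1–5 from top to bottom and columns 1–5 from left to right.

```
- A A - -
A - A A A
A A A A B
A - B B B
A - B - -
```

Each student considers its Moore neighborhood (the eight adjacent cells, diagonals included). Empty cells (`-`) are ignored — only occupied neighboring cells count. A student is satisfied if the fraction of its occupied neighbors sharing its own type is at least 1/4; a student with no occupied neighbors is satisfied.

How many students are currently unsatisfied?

Row 1: (1,2)A 3/3 ok · (1,3)A 3/3 ok
Row 2: (2,1)A 3/3 ok · (2,3)A 6/6 ok · (2,4)A 5/6 ok · (2,5)A 2/3 ok
Row 3: (3,1)A 3/3 ok · (3,2)A 5/6 ok · (3,3)A 4/6 ok · (3,4)A 4/8 ok · (3,5)B 2/5 ok
Row 4: (4,1)A 3/3 ok · (4,3)B 2/5 ok · (4,4)B 4/6 ok · (4,5)B 2/3 ok
Row 5: (5,1)A 1/1 ok · (5,3)B 2/2 ok
Every one meets the threshold.

0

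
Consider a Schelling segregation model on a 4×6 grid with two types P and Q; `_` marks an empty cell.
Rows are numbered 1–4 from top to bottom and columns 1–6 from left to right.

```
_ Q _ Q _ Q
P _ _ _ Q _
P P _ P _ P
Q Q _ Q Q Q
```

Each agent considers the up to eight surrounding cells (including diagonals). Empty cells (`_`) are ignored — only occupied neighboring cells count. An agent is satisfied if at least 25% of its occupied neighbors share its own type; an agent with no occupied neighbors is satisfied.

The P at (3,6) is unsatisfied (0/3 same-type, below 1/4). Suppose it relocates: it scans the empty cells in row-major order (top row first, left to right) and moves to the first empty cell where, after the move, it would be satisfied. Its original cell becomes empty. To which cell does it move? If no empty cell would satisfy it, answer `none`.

(1,1)

Vacating (3,6). Empty cells in order:
  (1,1): 1/2 same-type → satisfied — stop here.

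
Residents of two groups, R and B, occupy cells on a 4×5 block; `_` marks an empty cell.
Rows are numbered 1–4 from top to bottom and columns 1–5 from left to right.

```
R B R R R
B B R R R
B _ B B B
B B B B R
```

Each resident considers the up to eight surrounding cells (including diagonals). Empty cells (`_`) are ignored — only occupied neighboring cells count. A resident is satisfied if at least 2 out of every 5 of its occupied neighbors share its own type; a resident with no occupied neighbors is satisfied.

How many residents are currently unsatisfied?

2

(1,1)R 0/3 not
(1,2)B 2/5 satisfied
(1,3)R 3/5 satisfied
(1,4)R 5/5 satisfied
(1,5)R 3/3 satisfied
(2,1)B 3/4 satisfied
(2,2)B 4/7 satisfied
(2,3)R 3/7 satisfied
(2,4)R 5/8 satisfied
(2,5)R 3/5 satisfied
(3,1)B 4/4 satisfied
(3,3)B 5/7 satisfied
(3,4)B 4/8 satisfied
(3,5)B 2/5 satisfied
(4,1)B 2/2 satisfied
(4,2)B 4/4 satisfied
(4,3)B 4/4 satisfied
(4,4)B 4/5 satisfied
(4,5)R 0/3 not
Unsatisfied: (1,1), (4,5) — 2 in total.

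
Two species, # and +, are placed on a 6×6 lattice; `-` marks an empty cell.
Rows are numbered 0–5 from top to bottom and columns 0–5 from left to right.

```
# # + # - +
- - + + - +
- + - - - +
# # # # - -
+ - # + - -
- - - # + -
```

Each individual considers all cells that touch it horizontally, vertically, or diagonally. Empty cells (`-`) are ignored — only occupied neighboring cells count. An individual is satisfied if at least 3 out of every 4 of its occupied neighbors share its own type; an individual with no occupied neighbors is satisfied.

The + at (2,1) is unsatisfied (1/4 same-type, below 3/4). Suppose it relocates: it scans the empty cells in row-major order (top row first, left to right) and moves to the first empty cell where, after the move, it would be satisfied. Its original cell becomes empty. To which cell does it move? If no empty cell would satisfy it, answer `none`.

(0,4)

Vacating (2,1). Empty cells in order:
  (0,4): 3/4 same-type → satisfied — stop here.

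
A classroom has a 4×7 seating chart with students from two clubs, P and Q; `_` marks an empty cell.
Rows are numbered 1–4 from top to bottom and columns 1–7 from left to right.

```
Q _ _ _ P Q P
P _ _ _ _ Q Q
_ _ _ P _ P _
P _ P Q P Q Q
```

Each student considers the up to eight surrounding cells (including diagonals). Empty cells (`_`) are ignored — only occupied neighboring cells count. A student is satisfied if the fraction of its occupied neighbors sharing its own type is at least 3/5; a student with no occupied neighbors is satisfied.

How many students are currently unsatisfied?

Row 1: (1,1)Q 0/1 unhappy · (1,5)P 0/2 unhappy · (1,6)Q 2/4 unhappy · (1,7)P 0/3 unhappy
Row 2: (2,1)P 0/1 unhappy · (2,6)Q 2/5 unhappy · (2,7)Q 2/4 unhappy
Row 3: (3,4)P 2/3 ok · (3,6)P 1/5 unhappy
Row 4: (4,1)P 0/0 ok · (4,3)P 1/2 unhappy · (4,4)Q 0/3 unhappy · (4,5)P 2/4 unhappy · (4,6)Q 1/3 unhappy · (4,7)Q 1/2 unhappy
Unsatisfied: (1,1), (1,5), (1,6), (1,7), (2,1), (2,6), (2,7), (3,6), (4,3), (4,4), (4,5), (4,6), (4,7) — 13 in total.

13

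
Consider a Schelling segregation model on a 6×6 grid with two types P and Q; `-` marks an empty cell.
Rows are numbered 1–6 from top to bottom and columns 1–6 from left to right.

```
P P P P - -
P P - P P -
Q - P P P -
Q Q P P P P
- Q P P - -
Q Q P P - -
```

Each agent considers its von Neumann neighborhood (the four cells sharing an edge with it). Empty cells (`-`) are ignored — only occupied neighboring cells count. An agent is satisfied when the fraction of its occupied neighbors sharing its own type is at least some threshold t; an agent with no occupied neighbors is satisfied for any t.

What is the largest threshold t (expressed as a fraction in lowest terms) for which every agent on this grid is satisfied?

(1,1)P 2/2
(1,2)P 3/3
(1,3)P 2/2
(1,4)P 2/2
(2,1)P 2/3
(2,2)P 2/2
(2,4)P 3/3
(2,5)P 2/2
(3,1)Q 1/2
(3,3)P 2/2
(3,4)P 4/4
(3,5)P 3/3
(4,1)Q 2/2
(4,2)Q 2/3
(4,3)P 3/4
(4,4)P 4/4
(4,5)P 3/3
(4,6)P 1/1
(5,2)Q 2/3
(5,3)P 3/4
(5,4)P 3/3
(6,1)Q 1/1
(6,2)Q 2/3
(6,3)P 2/3
(6,4)P 2/2
The smallest same-type fraction is 1/2 at (3,1), which reduces to 1/2. Any threshold above that leaves this agent unsatisfied.

1/2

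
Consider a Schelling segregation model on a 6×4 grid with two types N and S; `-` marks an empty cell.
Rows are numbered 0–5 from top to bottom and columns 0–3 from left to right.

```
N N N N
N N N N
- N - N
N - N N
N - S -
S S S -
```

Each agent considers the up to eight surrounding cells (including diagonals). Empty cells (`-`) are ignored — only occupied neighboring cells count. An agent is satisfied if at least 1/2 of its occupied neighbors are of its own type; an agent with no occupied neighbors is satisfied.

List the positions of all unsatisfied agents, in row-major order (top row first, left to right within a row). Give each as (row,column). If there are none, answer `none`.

Row 0: (0,0)N 3/3 satisfied · (0,1)N 5/5 satisfied · (0,2)N 5/5 satisfied · (0,3)N 3/3 satisfied
Row 1: (1,0)N 4/4 satisfied · (1,1)N 6/6 satisfied · (1,2)N 7/7 satisfied · (1,3)N 4/4 satisfied
Row 2: (2,1)N 5/5 satisfied · (2,3)N 4/4 satisfied
Row 3: (3,0)N 2/2 satisfied · (3,2)N 3/4 satisfied · (3,3)N 2/3 satisfied
Row 4: (4,0)N 1/3 not · (4,2)S 2/4 satisfied
Row 5: (5,0)S 1/2 satisfied · (5,1)S 3/4 satisfied · (5,2)S 2/2 satisfied

(4,0)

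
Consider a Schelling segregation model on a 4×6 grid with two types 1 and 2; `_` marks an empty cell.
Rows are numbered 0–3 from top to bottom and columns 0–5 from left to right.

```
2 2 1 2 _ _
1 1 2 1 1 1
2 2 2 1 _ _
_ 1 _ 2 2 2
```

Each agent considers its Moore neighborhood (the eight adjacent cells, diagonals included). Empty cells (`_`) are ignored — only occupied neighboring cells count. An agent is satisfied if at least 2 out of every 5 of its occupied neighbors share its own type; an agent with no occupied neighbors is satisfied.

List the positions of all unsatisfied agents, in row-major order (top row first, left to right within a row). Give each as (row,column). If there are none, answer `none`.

(0,0)2 1/3 unhappy
(0,1)2 2/5 ok
(0,2)1 2/5 ok
(0,3)2 1/4 unhappy
(1,0)1 1/5 unhappy
(1,1)1 2/8 unhappy
(1,2)2 4/8 ok
(1,3)1 3/6 ok
(1,4)1 3/4 ok
(1,5)1 1/1 ok
(2,0)2 1/4 unhappy
(2,1)2 3/6 ok
(2,2)2 3/7 ok
(2,3)1 2/6 unhappy
(3,1)1 0/3 unhappy
(3,3)2 2/3 ok
(3,4)2 2/3 ok
(3,5)2 1/1 ok

(0,0), (0,3), (1,0), (1,1), (2,0), (2,3), (3,1)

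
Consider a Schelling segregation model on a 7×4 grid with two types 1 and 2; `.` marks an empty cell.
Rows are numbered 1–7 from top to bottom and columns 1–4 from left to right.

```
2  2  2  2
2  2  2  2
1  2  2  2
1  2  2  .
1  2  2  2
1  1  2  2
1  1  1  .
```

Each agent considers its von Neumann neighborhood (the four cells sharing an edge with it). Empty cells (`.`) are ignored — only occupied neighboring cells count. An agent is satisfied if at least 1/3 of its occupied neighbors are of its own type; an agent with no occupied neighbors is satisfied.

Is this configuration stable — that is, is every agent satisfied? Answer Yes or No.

Yes

Row 1: (1,1)2 2/2 ok · (1,2)2 3/3 ok · (1,3)2 3/3 ok · (1,4)2 2/2 ok
Row 2: (2,1)2 2/3 ok · (2,2)2 4/4 ok · (2,3)2 4/4 ok · (2,4)2 3/3 ok
Row 3: (3,1)1 1/3 ok · (3,2)2 3/4 ok · (3,3)2 4/4 ok · (3,4)2 2/2 ok
Row 4: (4,1)1 2/3 ok · (4,2)2 3/4 ok · (4,3)2 3/3 ok
Row 5: (5,1)1 2/3 ok · (5,2)2 2/4 ok · (5,3)2 4/4 ok · (5,4)2 2/2 ok
Row 6: (6,1)1 3/3 ok · (6,2)1 2/4 ok · (6,3)2 2/4 ok · (6,4)2 2/2 ok
Row 7: (7,1)1 2/2 ok · (7,2)1 3/3 ok · (7,3)1 1/2 ok
All meet the threshold, so the configuration is stable.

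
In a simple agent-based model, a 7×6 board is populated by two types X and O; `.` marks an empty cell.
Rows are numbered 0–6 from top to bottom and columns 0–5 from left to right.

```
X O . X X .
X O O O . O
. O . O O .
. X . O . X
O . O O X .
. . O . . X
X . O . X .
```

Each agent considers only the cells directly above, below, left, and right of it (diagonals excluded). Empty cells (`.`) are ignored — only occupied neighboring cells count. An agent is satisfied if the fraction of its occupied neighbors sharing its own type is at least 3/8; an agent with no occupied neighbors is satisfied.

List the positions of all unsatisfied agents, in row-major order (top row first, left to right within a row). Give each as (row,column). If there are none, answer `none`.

(0,0)X 1/2 satisfied
(0,1)O 1/2 satisfied
(0,3)X 1/2 satisfied
(0,4)X 1/1 satisfied
(1,0)X 1/2 satisfied
(1,1)O 3/4 satisfied
(1,2)O 2/2 satisfied
(1,3)O 2/3 satisfied
(1,5)O 0/0 satisfied
(2,1)O 1/2 satisfied
(2,3)O 3/3 satisfied
(2,4)O 1/1 satisfied
(3,1)X 0/1 not
(3,3)O 2/2 satisfied
(3,5)X 0/0 satisfied
(4,0)O 0/0 satisfied
(4,2)O 2/2 satisfied
(4,3)O 2/3 satisfied
(4,4)X 0/1 not
(5,2)O 2/2 satisfied
(5,5)X 0/0 satisfied
(6,0)X 0/0 satisfied
(6,2)O 1/1 satisfied
(6,4)X 0/0 satisfied

(3,1), (4,4)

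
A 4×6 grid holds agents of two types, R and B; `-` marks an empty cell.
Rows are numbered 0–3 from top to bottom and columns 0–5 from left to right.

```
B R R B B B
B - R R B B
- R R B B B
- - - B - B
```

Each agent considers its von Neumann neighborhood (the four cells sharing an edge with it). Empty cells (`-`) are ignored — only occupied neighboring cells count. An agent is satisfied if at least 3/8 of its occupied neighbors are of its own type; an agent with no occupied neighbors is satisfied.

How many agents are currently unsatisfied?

Row 0: (0,0)B 1/2 ✓ · (0,1)R 1/2 ✓ · (0,2)R 2/3 ✓ · (0,3)B 1/3 ✗ · (0,4)B 3/3 ✓ · (0,5)B 2/2 ✓
Row 1: (1,0)B 1/1 ✓ · (1,2)R 3/3 ✓ · (1,3)R 1/4 ✗ · (1,4)B 3/4 ✓ · (1,5)B 3/3 ✓
Row 2: (2,1)R 1/1 ✓ · (2,2)R 2/3 ✓ · (2,3)B 2/4 ✓ · (2,4)B 3/3 ✓ · (2,5)B 3/3 ✓
Row 3: (3,3)B 1/1 ✓ · (3,5)B 1/1 ✓
Unsatisfied: (0,3), (1,3) — 2 in total.

2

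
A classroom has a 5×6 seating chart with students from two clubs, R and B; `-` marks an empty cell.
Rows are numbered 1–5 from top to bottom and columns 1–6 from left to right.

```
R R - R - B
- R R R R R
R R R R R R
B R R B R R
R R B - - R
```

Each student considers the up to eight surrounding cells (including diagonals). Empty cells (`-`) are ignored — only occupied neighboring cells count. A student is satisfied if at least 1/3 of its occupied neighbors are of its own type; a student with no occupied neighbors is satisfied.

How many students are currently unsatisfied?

4

(1,1)R 2/2 ok
(1,2)R 3/3 ok
(1,4)R 3/3 ok
(1,6)B 0/2 unhappy
(2,2)R 6/6 ok
(2,3)R 7/7 ok
(2,4)R 6/6 ok
(2,5)R 6/7 ok
(2,6)R 3/4 ok
(3,1)R 3/4 ok
(3,2)R 6/7 ok
(3,3)R 7/8 ok
(3,4)R 7/8 ok
(3,5)R 7/8 ok
(3,6)R 5/5 ok
(4,1)B 0/5 unhappy
(4,2)R 6/8 ok
(4,3)R 5/7 ok
(4,4)B 1/6 unhappy
(4,5)R 5/6 ok
(4,6)R 4/4 ok
(5,1)R 2/3 ok
(5,2)R 3/5 ok
(5,3)B 1/4 unhappy
(5,6)R 2/2 ok
Unsatisfied: (1,6), (4,1), (4,4), (5,3) — 4 in total.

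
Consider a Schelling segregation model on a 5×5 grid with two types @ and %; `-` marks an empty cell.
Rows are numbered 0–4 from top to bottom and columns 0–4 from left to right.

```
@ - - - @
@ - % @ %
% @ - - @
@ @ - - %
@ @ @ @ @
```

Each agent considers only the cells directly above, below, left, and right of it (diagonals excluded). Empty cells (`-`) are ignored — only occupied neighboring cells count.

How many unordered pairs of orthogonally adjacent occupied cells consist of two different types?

Scan each occupied cell's neighbors to the right and below so each pair is counted once.
From row 0: 1 unlike of 2 pairs (running 1/2).
From row 1: 4 unlike of 4 pairs (running 5/6).
From row 2: 3 unlike of 4 pairs (running 8/10).
From row 3: 1 unlike of 4 pairs (running 9/14).
From row 4: 0 unlike of 4 pairs (running 9/18).
Total adjacent occupied pairs: 18; unlike-type pairs: 9.

9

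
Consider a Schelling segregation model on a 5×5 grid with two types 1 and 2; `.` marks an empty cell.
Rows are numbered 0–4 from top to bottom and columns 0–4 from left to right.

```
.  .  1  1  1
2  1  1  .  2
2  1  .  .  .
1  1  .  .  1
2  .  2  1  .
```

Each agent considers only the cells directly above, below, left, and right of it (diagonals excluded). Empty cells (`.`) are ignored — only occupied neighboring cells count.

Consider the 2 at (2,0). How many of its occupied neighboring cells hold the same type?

1

Occupied neighbors of (2,0): (1,0)=2, (3,0)=1, (2,1)=1.
Same type (2): 1 of 3.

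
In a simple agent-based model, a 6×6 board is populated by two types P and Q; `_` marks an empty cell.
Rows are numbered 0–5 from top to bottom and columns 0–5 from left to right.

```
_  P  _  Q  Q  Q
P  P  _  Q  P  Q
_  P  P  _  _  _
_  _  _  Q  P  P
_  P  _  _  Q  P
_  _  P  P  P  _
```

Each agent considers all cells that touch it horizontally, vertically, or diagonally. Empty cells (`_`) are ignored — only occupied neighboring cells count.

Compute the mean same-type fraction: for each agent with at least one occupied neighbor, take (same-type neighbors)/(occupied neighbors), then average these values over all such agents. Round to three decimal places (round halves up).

Row 0: (0,1)P 2/2 · (0,3)Q 2/3 · (0,4)Q 4/5 · (0,5)Q 2/3
Row 1: (1,0)P 3/3 · (1,1)P 4/4 · (1,3)Q 2/4 · (1,4)P 0/5 · (1,5)Q 2/3
Row 2: (2,1)P 3/3 · (2,2)P 2/4
Row 3: (3,3)Q 1/3 · (3,4)P 2/4 · (3,5)P 2/3
Row 4: (4,1)P 1/1 · (4,4)Q 1/6 · (4,5)P 3/4
Row 5: (5,2)P 2/2 · (5,3)P 2/3 · (5,4)P 2/3
Sum over 20 agents: 2/2 + 2/3 + 4/5 + 2/3 + 3/3 + 4/4 + 2/4 + 0/5 + 2/3 + 3/3 + 2/4 + 1/3 + 2/4 + 2/3 + 1/1 + 1/6 + 3/4 + 2/2 + 2/3 + 2/3 = 271/20; mean = 271/20 ÷ 20 = 271/400 = 0.6775 → 0.678.

0.678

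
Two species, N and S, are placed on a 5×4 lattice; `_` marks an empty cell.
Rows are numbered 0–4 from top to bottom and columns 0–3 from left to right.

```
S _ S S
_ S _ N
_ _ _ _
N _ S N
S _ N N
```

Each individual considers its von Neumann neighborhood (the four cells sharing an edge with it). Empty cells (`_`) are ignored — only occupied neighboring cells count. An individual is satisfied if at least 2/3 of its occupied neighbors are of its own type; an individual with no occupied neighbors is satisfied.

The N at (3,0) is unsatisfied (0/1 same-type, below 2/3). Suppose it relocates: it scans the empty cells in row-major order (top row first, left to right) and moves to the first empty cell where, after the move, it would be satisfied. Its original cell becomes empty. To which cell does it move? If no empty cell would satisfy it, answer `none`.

Vacating (3,0). Empty cells in order:
  (0,1): 0/3 same-type → still unsatisfied.
  (1,0): 0/2 same-type → still unsatisfied.
  (1,2): 1/3 same-type → still unsatisfied.
  (2,0): 0/0 same-type → satisfied — stop here.

(2,0)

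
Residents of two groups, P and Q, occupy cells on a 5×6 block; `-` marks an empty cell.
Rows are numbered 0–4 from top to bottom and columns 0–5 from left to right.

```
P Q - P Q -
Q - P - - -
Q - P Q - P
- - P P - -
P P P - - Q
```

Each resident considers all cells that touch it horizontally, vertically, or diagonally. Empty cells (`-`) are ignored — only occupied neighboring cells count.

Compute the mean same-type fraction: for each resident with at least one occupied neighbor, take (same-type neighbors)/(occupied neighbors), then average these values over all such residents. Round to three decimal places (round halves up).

0.593

Row 0: (0,0)P 0/2 · (0,1)Q 1/3 · (0,3)P 1/2 · (0,4)Q 0/1
Row 1: (1,0)Q 2/3 · (1,2)P 2/4
Row 2: (2,0)Q 1/1 · (2,2)P 3/4 · (2,3)Q 0/4 · (2,5)P — no occupied neighbors
Row 3: (3,2)P 4/5 · (3,3)P 3/4
Row 4: (4,0)P 1/1 · (4,1)P 3/3 · (4,2)P 3/3 · (4,5)Q — no occupied neighbors
Sum over 14 residents: 0/2 + 1/3 + 1/2 + 0/1 + 2/3 + 2/4 + 1/1 + 3/4 + 0/4 + 4/5 + 3/4 + 1/1 + 3/3 + 3/3 = 83/10; mean = 83/10 ÷ 14 = 83/140 = 0.592857… → 0.593.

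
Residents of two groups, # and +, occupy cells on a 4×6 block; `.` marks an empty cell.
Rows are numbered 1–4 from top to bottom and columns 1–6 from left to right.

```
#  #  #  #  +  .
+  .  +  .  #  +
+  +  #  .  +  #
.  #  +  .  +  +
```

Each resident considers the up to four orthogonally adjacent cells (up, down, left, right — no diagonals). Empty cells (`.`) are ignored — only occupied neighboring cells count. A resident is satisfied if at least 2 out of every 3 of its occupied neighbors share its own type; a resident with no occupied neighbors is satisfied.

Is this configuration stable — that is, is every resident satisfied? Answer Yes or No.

(1,1)# 1/2 unhappy
(1,2)# 2/2 ok
(1,3)# 2/3 ok
(1,4)# 1/2 unhappy
(1,5)+ 0/2 unhappy
(2,1)+ 1/2 unhappy
(2,3)+ 0/2 unhappy
(2,5)# 0/3 unhappy
(2,6)+ 0/2 unhappy
(3,1)+ 2/2 ok
(3,2)+ 1/3 unhappy
(3,3)# 0/3 unhappy
(3,5)+ 1/3 unhappy
(3,6)# 0/3 unhappy
(4,2)# 0/2 unhappy
(4,3)+ 0/2 unhappy
(4,5)+ 2/2 ok
(4,6)+ 1/2 unhappy
For instance (1,1) has only 1/2 same-type neighbors, below 2/3.

No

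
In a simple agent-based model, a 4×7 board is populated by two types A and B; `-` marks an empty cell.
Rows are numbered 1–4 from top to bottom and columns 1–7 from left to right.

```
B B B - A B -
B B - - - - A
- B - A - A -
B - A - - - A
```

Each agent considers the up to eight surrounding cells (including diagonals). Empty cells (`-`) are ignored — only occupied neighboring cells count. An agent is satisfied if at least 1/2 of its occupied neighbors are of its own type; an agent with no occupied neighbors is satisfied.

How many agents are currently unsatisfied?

2

(1,1)B 3/3 ok
(1,2)B 4/4 ok
(1,3)B 2/2 ok
(1,5)A 0/1 unhappy
(1,6)B 0/2 unhappy
(2,1)B 4/4 ok
(2,2)B 5/5 ok
(2,7)A 1/2 ok
(3,2)B 3/4 ok
(3,4)A 1/1 ok
(3,6)A 2/2 ok
(4,1)B 1/1 ok
(4,3)A 1/2 ok
(4,7)A 1/1 ok
Unsatisfied: (1,5), (1,6) — 2 in total.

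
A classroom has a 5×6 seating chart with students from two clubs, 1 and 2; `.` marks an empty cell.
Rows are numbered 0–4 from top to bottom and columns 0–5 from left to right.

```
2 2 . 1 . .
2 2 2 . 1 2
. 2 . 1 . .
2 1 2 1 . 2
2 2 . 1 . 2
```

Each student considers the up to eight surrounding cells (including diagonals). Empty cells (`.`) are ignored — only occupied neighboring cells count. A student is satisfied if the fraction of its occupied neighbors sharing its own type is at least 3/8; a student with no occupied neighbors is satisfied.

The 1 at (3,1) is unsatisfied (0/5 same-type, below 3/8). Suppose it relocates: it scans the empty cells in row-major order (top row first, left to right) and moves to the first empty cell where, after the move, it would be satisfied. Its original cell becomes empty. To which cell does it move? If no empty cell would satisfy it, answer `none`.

(0,4)

Vacating (3,1). Empty cells in order:
  (0,2): 1/4 same-type → still unsatisfied.
  (0,4): 2/3 same-type → satisfied — stop here.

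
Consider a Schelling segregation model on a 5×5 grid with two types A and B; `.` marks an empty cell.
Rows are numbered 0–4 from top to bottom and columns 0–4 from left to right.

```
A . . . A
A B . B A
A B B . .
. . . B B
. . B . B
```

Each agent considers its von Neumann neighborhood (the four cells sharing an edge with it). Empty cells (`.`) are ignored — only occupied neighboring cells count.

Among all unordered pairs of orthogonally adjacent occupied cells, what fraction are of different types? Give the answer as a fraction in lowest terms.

3/10

Scan each occupied cell's neighbors to the right and below so each pair is counted once.
From row 0: 0 unlike of 2 pairs (running 0/2).
From row 1: 2 unlike of 4 pairs (running 2/6).
From row 2: 1 unlike of 2 pairs (running 3/8).
From row 3: 0 unlike of 2 pairs (running 3/10).
Total adjacent occupied pairs: 10; unlike-type pairs: 3.
3/10 is already in lowest terms.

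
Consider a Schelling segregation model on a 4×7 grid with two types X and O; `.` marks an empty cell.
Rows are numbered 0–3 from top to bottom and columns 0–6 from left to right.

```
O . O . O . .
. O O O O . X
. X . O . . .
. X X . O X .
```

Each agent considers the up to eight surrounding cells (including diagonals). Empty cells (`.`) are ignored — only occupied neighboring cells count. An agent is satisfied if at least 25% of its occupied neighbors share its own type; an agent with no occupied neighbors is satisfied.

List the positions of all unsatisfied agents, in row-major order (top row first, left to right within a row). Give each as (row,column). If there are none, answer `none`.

Row 0: (0,0)O 1/1 satisfied · (0,2)O 3/3 satisfied · (0,4)O 2/2 satisfied
Row 1: (1,1)O 3/4 satisfied · (1,2)O 4/5 satisfied · (1,3)O 5/5 satisfied · (1,4)O 3/3 satisfied · (1,6)X 0/0 satisfied
Row 2: (2,1)X 2/4 satisfied · (2,3)O 4/5 satisfied
Row 3: (3,1)X 2/2 satisfied · (3,2)X 2/3 satisfied · (3,4)O 1/2 satisfied · (3,5)X 0/1 not

(3,5)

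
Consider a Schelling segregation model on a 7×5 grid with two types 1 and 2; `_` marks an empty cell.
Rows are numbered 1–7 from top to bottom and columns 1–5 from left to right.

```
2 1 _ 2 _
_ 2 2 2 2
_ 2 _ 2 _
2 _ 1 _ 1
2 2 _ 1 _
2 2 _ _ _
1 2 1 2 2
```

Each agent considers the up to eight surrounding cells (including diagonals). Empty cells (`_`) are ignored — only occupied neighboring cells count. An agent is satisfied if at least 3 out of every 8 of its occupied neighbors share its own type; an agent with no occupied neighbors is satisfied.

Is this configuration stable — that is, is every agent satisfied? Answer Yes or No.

(1,1)2 1/2 satisfied
(1,2)1 0/3 not
(1,4)2 3/3 satisfied
(2,2)2 3/4 satisfied
(2,3)2 5/6 satisfied
(2,4)2 4/4 satisfied
(2,5)2 3/3 satisfied
(3,2)2 3/4 satisfied
(3,4)2 3/5 satisfied
(4,1)2 3/3 satisfied
(4,3)1 1/4 not
(4,5)1 1/2 satisfied
(5,1)2 4/4 satisfied
(5,2)2 4/5 satisfied
(5,4)1 2/2 satisfied
(6,1)2 4/5 satisfied
(6,2)2 4/6 satisfied
(7,1)1 0/3 not
(7,2)2 2/4 satisfied
(7,3)1 0/3 not
(7,4)2 1/2 satisfied
(7,5)2 1/1 satisfied
For instance (1,2) has only 0/3 same-type neighbors, below 3/8.

No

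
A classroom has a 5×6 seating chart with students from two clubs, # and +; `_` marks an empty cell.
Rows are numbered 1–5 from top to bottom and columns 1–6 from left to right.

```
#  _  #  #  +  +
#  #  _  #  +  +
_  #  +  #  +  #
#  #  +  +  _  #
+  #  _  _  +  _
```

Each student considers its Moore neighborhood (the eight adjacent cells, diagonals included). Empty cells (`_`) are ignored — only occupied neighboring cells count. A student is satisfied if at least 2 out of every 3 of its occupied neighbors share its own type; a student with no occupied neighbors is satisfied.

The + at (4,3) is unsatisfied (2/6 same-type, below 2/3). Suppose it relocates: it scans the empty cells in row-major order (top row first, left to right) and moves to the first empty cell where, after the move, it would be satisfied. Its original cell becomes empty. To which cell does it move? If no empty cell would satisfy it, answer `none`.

Vacating (4,3). Empty cells in order:
  (1,2): 0/4 same-type → still unsatisfied.
  (2,3): 1/7 same-type → still unsatisfied.
  (3,1): 0/5 same-type → still unsatisfied.
  (4,5): 3/6 same-type → still unsatisfied.
  (5,3): 1/3 same-type → still unsatisfied.
  (5,4): 2/2 same-type → satisfied — stop here.

(5,4)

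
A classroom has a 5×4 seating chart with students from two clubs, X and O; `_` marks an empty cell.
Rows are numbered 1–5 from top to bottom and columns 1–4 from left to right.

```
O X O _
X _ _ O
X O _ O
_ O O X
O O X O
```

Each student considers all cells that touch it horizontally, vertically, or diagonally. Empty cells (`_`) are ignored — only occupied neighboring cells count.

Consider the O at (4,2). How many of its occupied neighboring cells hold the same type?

4

Occupied neighbors of (4,2): (3,1)=X, (3,2)=O, (4,3)=O, (5,1)=O, (5,2)=O, (5,3)=X.
Same type (O): 4 of 6.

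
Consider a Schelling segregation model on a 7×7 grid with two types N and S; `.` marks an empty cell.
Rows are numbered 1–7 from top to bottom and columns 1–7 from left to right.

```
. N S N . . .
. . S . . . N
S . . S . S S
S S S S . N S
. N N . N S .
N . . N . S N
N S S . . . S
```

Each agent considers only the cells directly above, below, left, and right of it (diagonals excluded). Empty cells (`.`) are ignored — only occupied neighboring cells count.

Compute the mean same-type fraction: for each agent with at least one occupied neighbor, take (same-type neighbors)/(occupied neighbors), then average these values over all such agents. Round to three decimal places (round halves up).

Row 1: (1,2)N 0/1 · (1,3)S 1/3 · (1,4)N 0/1
Row 2: (2,3)S 1/1 · (2,7)N 0/1
Row 3: (3,1)S 1/1 · (3,4)S 1/1 · (3,6)S 1/2 · (3,7)S 2/3
Row 4: (4,1)S 2/2 · (4,2)S 2/3 · (4,3)S 2/3 · (4,4)S 2/2 · (4,6)N 0/3 · (4,7)S 1/2
Row 5: (5,2)N 1/2 · (5,3)N 1/2 · (5,5)N 0/1 · (5,6)S 1/3
Row 6: (6,1)N 1/1 · (6,4)N — no occupied neighbors · (6,6)S 1/2 · (6,7)N 0/2
Row 7: (7,1)N 1/2 · (7,2)S 1/2 · (7,3)S 1/1 · (7,7)S 0/1
Sum over 26 agents: 0/1 + 1/3 + 0/1 + 1/1 + 0/1 + 1/1 + 1/1 + 1/2 + 2/3 + 2/2 + 2/3 + 2/3 + 2/2 + 0/3 + 1/2 + 1/2 + 1/2 + 0/1 + 1/3 + 1/1 + 1/2 + 0/2 + 1/2 + 1/2 + 1/1 + 0/1 = 79/6; mean = 79/6 ÷ 26 = 79/156 = 0.506410… → 0.506.

0.506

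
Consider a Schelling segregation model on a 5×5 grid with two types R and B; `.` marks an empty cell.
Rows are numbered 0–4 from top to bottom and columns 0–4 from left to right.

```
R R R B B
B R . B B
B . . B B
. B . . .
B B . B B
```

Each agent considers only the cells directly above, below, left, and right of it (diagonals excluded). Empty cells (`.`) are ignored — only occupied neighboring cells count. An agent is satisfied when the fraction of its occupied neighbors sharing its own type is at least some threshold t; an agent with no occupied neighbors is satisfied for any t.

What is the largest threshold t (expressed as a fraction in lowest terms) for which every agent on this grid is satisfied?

1/3

(0,0)R 1/2
(0,1)R 3/3
(0,2)R 1/2
(0,3)B 2/3
(0,4)B 2/2
(1,0)B 1/3
(1,1)R 1/2
(1,3)B 3/3
(1,4)B 3/3
(2,0)B 1/1
(2,3)B 2/2
(2,4)B 2/2
(3,1)B 1/1
(4,0)B 1/1
(4,1)B 2/2
(4,3)B 1/1
(4,4)B 1/1
The smallest same-type fraction is 1/3 at (1,0), which reduces to 1/3. Any threshold above that leaves this agent unsatisfied.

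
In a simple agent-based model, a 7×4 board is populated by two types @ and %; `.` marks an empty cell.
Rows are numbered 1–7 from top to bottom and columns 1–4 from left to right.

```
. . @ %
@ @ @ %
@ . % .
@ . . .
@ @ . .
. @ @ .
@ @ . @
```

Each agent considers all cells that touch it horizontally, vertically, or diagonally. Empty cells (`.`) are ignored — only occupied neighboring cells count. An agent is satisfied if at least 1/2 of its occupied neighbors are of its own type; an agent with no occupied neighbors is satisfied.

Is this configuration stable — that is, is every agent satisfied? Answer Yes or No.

(1,3)@ 2/4 ✓
(1,4)% 1/3 ✗
(2,1)@ 2/2 ✓
(2,2)@ 4/5 ✓
(2,3)@ 2/5 ✗
(2,4)% 2/4 ✓
(3,1)@ 3/3 ✓
(3,3)% 1/3 ✗
(4,1)@ 3/3 ✓
(5,1)@ 3/3 ✓
(5,2)@ 4/4 ✓
(6,2)@ 5/5 ✓
(6,3)@ 4/4 ✓
(7,1)@ 2/2 ✓
(7,2)@ 3/3 ✓
(7,4)@ 1/1 ✓
For instance (1,4) has only 1/3 same-type neighbors, below 1/2.

No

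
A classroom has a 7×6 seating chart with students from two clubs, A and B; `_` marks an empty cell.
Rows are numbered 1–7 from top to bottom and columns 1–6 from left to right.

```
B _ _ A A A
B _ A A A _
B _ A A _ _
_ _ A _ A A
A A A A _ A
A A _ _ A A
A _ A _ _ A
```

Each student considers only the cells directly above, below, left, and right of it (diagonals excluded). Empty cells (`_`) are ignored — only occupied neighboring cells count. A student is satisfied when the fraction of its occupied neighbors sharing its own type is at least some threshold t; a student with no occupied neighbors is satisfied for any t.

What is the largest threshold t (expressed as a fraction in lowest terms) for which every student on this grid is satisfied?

(1,1)B 1/1
(1,4)A 2/2
(1,5)A 3/3
(1,6)A 1/1
(2,1)B 2/2
(2,3)A 2/2
(2,4)A 4/4
(2,5)A 2/2
(3,1)B 1/1
(3,3)A 3/3
(3,4)A 2/2
(4,3)A 2/2
(4,5)A 1/1
(4,6)A 2/2
(5,1)A 2/2
(5,2)A 3/3
(5,3)A 3/3
(5,4)A 1/1
(5,6)A 2/2
(6,1)A 3/3
(6,2)A 2/2
(6,5)A 1/1
(6,6)A 3/3
(7,1)A 1/1
(7,3)A — no occupied neighbors
(7,6)A 1/1
The smallest same-type fraction is 1/1 at (1,1), which reduces to 1/1. Any threshold above that leaves this student unsatisfied.

1/1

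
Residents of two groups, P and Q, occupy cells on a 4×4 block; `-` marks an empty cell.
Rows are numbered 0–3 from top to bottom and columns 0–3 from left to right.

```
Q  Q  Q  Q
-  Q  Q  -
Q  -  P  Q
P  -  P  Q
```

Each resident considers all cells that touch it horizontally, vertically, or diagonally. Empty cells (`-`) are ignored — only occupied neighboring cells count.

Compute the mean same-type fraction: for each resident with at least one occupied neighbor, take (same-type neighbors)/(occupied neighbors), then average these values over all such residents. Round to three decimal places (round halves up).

(0,0)Q 2/2
(0,1)Q 4/4
(0,2)Q 4/4
(0,3)Q 2/2
(1,1)Q 5/6
(1,2)Q 5/6
(2,0)Q 1/2
(2,2)P 1/5
(2,3)Q 2/4
(3,0)P 0/1
(3,2)P 1/3
(3,3)Q 1/3
Sum over 12 residents: 2/2 + 4/4 + 4/4 + 2/2 + 5/6 + 5/6 + 1/2 + 1/5 + 2/4 + 0/1 + 1/3 + 1/3 = 113/15; mean = 113/15 ÷ 12 = 113/180 = 0.627777… → 0.628.

0.628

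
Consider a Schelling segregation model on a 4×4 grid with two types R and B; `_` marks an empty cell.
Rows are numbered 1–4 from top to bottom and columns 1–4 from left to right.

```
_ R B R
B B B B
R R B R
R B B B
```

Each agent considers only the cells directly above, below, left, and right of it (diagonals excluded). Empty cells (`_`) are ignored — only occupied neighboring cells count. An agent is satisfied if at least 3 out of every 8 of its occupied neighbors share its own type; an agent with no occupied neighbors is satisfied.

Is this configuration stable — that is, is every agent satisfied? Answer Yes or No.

No

Row 1: (1,2)R 0/2 not · (1,3)B 1/3 not · (1,4)R 0/2 not
Row 2: (2,1)B 1/2 satisfied · (2,2)B 2/4 satisfied · (2,3)B 4/4 satisfied · (2,4)B 1/3 not
Row 3: (3,1)R 2/3 satisfied · (3,2)R 1/4 not · (3,3)B 2/4 satisfied · (3,4)R 0/3 not
Row 4: (4,1)R 1/2 satisfied · (4,2)B 1/3 not · (4,3)B 3/3 satisfied · (4,4)B 1/2 satisfied
For instance (1,2) has only 0/2 same-type neighbors, below 3/8.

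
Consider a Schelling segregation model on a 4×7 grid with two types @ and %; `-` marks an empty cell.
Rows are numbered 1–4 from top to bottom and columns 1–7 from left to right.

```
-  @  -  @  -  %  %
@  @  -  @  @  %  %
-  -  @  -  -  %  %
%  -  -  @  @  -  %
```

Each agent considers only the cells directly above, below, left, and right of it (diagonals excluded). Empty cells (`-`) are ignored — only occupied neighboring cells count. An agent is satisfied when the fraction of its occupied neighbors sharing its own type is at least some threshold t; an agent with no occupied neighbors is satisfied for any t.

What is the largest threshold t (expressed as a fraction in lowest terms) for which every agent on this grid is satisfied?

Row 1: (1,2)@ 1/1 · (1,4)@ 1/1 · (1,6)% 2/2 · (1,7)% 2/2
Row 2: (2,1)@ 1/1 · (2,2)@ 2/2 · (2,4)@ 2/2 · (2,5)@ 1/2 · (2,6)% 3/4 · (2,7)% 3/3
Row 3: (3,3)@ — no occupied neighbors · (3,6)% 2/2 · (3,7)% 3/3
Row 4: (4,1)% — no occupied neighbors · (4,4)@ 1/1 · (4,5)@ 1/1 · (4,7)% 1/1
The smallest same-type fraction is 1/2 at (2,5), which reduces to 1/2. Any threshold above that leaves this agent unsatisfied.

1/2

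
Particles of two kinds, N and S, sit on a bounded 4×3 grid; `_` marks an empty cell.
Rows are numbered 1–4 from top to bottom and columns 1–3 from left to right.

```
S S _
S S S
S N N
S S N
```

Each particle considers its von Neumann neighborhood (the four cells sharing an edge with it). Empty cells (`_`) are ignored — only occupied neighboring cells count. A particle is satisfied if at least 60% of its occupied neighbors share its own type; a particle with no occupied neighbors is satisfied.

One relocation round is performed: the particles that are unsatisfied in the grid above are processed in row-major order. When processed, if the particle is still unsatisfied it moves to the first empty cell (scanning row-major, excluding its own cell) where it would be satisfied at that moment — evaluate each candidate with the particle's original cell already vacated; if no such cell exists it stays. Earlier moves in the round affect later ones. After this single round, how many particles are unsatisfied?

Initially unsatisfied (in order): (2,3), (3,2), (4,2), (4,3).
  (2,3) → (1,3).
  (3,2): no empty cell satisfies it; stays.
  (4,2) → (2,3).
  (4,3): now satisfied by earlier moves; stays.
Resulting grid:
S S S
S S S
S N N
S _ N
Unsatisfied now: (3,2).

1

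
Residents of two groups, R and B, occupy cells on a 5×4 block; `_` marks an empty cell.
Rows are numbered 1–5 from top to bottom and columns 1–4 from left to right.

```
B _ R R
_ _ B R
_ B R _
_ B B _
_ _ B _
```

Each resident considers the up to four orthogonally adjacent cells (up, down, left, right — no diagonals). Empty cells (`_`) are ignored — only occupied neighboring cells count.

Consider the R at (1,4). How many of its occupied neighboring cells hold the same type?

Occupied neighbors of (1,4): (2,4)=R, (1,3)=R.
Same type (R): 2 of 2.

2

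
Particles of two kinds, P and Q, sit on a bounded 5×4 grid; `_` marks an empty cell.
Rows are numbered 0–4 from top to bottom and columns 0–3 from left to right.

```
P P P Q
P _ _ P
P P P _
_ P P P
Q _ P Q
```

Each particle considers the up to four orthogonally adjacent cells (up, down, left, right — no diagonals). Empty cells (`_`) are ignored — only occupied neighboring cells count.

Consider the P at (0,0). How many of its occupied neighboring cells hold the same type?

2

Occupied neighbors of (0,0): (1,0)=P, (0,1)=P.
Same type (P): 2 of 2.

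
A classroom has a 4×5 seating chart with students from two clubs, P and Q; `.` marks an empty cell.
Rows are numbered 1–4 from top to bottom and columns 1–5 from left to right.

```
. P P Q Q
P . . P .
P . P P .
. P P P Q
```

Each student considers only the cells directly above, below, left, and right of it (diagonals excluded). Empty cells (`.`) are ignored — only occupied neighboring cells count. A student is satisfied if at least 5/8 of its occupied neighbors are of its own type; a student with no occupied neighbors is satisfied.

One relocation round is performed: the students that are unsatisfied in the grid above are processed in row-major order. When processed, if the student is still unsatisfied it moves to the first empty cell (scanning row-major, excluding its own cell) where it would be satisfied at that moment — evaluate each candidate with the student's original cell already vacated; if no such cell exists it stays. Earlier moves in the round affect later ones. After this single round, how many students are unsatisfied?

Initially unsatisfied (in order): (1,3), (1,4), (2,4), (4,5).
  (1,3) → (1,1).
  (1,4): no empty cell satisfies it; stays.
  (2,4) → (2,2).
  (4,5) → (2,5).
Resulting grid:
P P . Q Q
P P . . Q
P . P P .
. P P P .
All satisfied now.

0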